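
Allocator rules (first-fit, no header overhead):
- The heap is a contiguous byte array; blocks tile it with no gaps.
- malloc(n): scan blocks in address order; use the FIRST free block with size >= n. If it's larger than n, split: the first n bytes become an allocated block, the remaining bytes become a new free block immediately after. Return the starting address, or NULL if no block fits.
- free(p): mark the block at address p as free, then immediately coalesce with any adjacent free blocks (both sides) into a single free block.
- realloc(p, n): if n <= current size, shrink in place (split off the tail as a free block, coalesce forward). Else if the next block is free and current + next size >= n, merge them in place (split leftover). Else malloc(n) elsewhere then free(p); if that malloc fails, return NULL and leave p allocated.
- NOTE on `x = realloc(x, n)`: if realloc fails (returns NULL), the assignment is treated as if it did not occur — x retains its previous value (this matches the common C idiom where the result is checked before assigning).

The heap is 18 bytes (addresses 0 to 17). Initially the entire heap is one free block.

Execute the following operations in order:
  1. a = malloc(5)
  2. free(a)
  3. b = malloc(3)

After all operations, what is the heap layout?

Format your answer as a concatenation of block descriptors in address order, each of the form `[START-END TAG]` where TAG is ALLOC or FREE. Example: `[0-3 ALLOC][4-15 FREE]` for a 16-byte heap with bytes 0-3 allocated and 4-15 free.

Answer: [0-2 ALLOC][3-17 FREE]

Derivation:
Op 1: a = malloc(5) -> a = 0; heap: [0-4 ALLOC][5-17 FREE]
Op 2: free(a) -> (freed a); heap: [0-17 FREE]
Op 3: b = malloc(3) -> b = 0; heap: [0-2 ALLOC][3-17 FREE]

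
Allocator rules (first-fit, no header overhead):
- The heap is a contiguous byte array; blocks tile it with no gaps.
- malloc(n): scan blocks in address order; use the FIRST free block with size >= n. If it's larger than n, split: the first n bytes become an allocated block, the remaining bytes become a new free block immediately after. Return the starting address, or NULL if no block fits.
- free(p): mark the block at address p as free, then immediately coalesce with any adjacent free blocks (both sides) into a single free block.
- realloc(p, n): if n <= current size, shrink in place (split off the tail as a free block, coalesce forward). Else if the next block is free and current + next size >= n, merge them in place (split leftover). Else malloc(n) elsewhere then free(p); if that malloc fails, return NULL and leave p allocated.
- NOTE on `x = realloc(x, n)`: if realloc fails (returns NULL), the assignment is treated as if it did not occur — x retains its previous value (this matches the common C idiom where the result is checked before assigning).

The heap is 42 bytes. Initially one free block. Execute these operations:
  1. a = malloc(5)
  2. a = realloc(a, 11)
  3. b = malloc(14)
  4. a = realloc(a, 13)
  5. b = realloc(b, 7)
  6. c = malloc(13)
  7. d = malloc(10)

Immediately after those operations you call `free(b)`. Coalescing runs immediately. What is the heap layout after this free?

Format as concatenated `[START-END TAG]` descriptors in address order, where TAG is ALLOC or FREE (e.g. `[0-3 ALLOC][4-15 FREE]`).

Op 1: a = malloc(5) -> a = 0; heap: [0-4 ALLOC][5-41 FREE]
Op 2: a = realloc(a, 11) -> a = 0; heap: [0-10 ALLOC][11-41 FREE]
Op 3: b = malloc(14) -> b = 11; heap: [0-10 ALLOC][11-24 ALLOC][25-41 FREE]
Op 4: a = realloc(a, 13) -> a = 25; heap: [0-10 FREE][11-24 ALLOC][25-37 ALLOC][38-41 FREE]
Op 5: b = realloc(b, 7) -> b = 11; heap: [0-10 FREE][11-17 ALLOC][18-24 FREE][25-37 ALLOC][38-41 FREE]
Op 6: c = malloc(13) -> c = NULL; heap: [0-10 FREE][11-17 ALLOC][18-24 FREE][25-37 ALLOC][38-41 FREE]
Op 7: d = malloc(10) -> d = 0; heap: [0-9 ALLOC][10-10 FREE][11-17 ALLOC][18-24 FREE][25-37 ALLOC][38-41 FREE]
free(b): b = 11 -> block [11-17 ALLOC]; mark free, coalesce with adjacent free neighbors -> [0-9 ALLOC][10-24 FREE][25-37 ALLOC][38-41 FREE]

Answer: [0-9 ALLOC][10-24 FREE][25-37 ALLOC][38-41 FREE]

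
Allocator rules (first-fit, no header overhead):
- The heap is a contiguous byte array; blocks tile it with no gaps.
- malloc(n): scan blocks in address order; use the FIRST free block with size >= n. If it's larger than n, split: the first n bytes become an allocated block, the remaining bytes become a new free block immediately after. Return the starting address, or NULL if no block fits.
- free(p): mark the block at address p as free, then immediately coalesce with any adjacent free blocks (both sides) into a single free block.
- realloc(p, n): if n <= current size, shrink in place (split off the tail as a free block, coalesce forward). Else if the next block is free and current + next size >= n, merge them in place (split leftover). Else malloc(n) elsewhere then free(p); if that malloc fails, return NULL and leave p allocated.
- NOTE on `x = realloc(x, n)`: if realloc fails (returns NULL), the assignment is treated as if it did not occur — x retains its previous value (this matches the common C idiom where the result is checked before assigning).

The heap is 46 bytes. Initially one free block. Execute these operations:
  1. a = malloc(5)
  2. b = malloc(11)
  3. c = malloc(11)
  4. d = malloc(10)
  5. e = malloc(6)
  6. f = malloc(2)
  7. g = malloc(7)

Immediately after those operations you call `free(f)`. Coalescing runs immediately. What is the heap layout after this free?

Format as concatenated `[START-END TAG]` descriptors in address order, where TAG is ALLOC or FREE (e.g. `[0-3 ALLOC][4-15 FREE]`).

Answer: [0-4 ALLOC][5-15 ALLOC][16-26 ALLOC][27-36 ALLOC][37-42 ALLOC][43-45 FREE]

Derivation:
Op 1: a = malloc(5) -> a = 0; heap: [0-4 ALLOC][5-45 FREE]
Op 2: b = malloc(11) -> b = 5; heap: [0-4 ALLOC][5-15 ALLOC][16-45 FREE]
Op 3: c = malloc(11) -> c = 16; heap: [0-4 ALLOC][5-15 ALLOC][16-26 ALLOC][27-45 FREE]
Op 4: d = malloc(10) -> d = 27; heap: [0-4 ALLOC][5-15 ALLOC][16-26 ALLOC][27-36 ALLOC][37-45 FREE]
Op 5: e = malloc(6) -> e = 37; heap: [0-4 ALLOC][5-15 ALLOC][16-26 ALLOC][27-36 ALLOC][37-42 ALLOC][43-45 FREE]
Op 6: f = malloc(2) -> f = 43; heap: [0-4 ALLOC][5-15 ALLOC][16-26 ALLOC][27-36 ALLOC][37-42 ALLOC][43-44 ALLOC][45-45 FREE]
Op 7: g = malloc(7) -> g = NULL; heap: [0-4 ALLOC][5-15 ALLOC][16-26 ALLOC][27-36 ALLOC][37-42 ALLOC][43-44 ALLOC][45-45 FREE]
free(f): f = 43 -> block [43-44 ALLOC]; mark free, coalesce with adjacent free neighbors -> [0-4 ALLOC][5-15 ALLOC][16-26 ALLOC][27-36 ALLOC][37-42 ALLOC][43-45 FREE]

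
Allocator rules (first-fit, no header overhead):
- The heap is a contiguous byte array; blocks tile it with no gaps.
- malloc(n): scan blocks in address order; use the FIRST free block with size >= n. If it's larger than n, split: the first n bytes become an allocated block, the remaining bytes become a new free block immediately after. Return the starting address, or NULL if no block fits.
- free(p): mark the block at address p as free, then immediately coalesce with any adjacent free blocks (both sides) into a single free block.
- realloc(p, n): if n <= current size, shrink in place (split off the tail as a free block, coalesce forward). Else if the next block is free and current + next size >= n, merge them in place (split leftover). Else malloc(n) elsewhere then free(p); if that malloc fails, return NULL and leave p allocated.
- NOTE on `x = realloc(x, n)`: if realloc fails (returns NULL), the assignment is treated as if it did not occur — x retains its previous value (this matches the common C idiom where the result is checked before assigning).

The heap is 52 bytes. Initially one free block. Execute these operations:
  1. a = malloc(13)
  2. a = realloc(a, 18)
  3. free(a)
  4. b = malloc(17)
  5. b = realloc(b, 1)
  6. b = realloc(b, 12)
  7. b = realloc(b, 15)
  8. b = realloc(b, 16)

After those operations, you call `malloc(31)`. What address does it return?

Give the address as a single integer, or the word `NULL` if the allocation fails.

Answer: 16

Derivation:
Op 1: a = malloc(13) -> a = 0; heap: [0-12 ALLOC][13-51 FREE]
Op 2: a = realloc(a, 18) -> a = 0; heap: [0-17 ALLOC][18-51 FREE]
Op 3: free(a) -> (freed a); heap: [0-51 FREE]
Op 4: b = malloc(17) -> b = 0; heap: [0-16 ALLOC][17-51 FREE]
Op 5: b = realloc(b, 1) -> b = 0; heap: [0-0 ALLOC][1-51 FREE]
Op 6: b = realloc(b, 12) -> b = 0; heap: [0-11 ALLOC][12-51 FREE]
Op 7: b = realloc(b, 15) -> b = 0; heap: [0-14 ALLOC][15-51 FREE]
Op 8: b = realloc(b, 16) -> b = 0; heap: [0-15 ALLOC][16-51 FREE]
malloc(31): first-fit scan over [0-15 ALLOC][16-51 FREE] -> 16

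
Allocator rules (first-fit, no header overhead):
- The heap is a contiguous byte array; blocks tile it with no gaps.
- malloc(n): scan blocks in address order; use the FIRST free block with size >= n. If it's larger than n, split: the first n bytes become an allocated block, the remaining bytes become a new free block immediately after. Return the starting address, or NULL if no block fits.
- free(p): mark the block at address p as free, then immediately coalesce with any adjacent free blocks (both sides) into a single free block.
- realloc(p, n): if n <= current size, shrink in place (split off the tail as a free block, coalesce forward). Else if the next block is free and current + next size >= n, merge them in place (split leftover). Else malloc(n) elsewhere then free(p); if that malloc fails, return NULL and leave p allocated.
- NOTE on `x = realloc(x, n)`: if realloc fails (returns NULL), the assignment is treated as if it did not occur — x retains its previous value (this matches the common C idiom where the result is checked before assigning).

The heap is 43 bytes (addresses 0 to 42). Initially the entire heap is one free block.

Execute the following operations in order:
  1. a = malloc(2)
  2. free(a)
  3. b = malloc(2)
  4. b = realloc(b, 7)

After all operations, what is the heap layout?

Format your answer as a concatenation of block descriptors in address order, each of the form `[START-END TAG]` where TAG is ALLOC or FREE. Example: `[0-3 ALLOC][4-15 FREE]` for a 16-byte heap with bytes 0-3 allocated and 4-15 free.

Op 1: a = malloc(2) -> a = 0; heap: [0-1 ALLOC][2-42 FREE]
Op 2: free(a) -> (freed a); heap: [0-42 FREE]
Op 3: b = malloc(2) -> b = 0; heap: [0-1 ALLOC][2-42 FREE]
Op 4: b = realloc(b, 7) -> b = 0; heap: [0-6 ALLOC][7-42 FREE]

Answer: [0-6 ALLOC][7-42 FREE]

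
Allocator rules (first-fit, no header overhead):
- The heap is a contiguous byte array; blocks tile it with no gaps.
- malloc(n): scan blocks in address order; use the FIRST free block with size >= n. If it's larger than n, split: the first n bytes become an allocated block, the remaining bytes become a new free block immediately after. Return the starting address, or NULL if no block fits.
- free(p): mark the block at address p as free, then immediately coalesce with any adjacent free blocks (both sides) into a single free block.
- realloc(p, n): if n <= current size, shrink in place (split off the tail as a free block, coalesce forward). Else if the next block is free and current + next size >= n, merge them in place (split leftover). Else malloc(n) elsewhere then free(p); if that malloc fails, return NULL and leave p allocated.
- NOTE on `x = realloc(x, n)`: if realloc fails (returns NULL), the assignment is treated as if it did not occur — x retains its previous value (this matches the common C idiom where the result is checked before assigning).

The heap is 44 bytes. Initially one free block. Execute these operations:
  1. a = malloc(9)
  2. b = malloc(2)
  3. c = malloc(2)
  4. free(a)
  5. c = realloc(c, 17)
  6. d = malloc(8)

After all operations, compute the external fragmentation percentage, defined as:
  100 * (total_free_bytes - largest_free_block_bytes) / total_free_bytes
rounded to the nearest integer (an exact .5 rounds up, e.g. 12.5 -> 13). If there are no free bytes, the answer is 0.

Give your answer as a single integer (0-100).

Answer: 6

Derivation:
Op 1: a = malloc(9) -> a = 0; heap: [0-8 ALLOC][9-43 FREE]
Op 2: b = malloc(2) -> b = 9; heap: [0-8 ALLOC][9-10 ALLOC][11-43 FREE]
Op 3: c = malloc(2) -> c = 11; heap: [0-8 ALLOC][9-10 ALLOC][11-12 ALLOC][13-43 FREE]
Op 4: free(a) -> (freed a); heap: [0-8 FREE][9-10 ALLOC][11-12 ALLOC][13-43 FREE]
Op 5: c = realloc(c, 17) -> c = 11; heap: [0-8 FREE][9-10 ALLOC][11-27 ALLOC][28-43 FREE]
Op 6: d = malloc(8) -> d = 0; heap: [0-7 ALLOC][8-8 FREE][9-10 ALLOC][11-27 ALLOC][28-43 FREE]
Free blocks: [1 16] total_free=17 largest=16 -> 100*(17-16)/17 = 100/17 ≈ 5.882 -> rounds to 6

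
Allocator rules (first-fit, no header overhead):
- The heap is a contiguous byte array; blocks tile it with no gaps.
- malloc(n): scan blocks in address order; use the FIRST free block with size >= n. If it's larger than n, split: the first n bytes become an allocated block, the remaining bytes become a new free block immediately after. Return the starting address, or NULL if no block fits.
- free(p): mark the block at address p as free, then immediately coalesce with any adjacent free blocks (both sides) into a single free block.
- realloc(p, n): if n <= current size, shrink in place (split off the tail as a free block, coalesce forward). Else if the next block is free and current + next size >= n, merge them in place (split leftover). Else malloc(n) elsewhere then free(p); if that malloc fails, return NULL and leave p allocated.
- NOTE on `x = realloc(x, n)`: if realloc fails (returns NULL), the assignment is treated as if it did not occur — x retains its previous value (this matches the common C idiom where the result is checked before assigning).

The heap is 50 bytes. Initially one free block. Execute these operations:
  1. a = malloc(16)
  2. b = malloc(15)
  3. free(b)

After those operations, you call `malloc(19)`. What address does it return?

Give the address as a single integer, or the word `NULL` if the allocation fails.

Op 1: a = malloc(16) -> a = 0; heap: [0-15 ALLOC][16-49 FREE]
Op 2: b = malloc(15) -> b = 16; heap: [0-15 ALLOC][16-30 ALLOC][31-49 FREE]
Op 3: free(b) -> (freed b); heap: [0-15 ALLOC][16-49 FREE]
malloc(19): first-fit scan over [0-15 ALLOC][16-49 FREE] -> 16

Answer: 16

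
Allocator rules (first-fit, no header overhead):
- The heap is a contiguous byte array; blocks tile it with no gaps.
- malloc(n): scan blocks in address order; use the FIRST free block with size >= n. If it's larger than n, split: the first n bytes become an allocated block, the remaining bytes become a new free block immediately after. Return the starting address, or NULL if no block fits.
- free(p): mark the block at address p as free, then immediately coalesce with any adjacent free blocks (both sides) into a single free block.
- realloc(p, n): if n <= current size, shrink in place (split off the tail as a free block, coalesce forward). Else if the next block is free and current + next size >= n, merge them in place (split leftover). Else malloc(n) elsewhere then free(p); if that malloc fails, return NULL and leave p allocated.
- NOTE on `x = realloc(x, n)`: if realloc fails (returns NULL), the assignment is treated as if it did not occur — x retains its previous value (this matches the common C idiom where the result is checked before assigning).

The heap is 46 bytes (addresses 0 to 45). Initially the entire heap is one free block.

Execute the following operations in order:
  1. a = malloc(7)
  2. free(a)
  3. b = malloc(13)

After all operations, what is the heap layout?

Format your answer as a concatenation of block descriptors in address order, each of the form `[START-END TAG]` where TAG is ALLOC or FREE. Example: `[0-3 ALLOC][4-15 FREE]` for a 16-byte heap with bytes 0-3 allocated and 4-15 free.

Op 1: a = malloc(7) -> a = 0; heap: [0-6 ALLOC][7-45 FREE]
Op 2: free(a) -> (freed a); heap: [0-45 FREE]
Op 3: b = malloc(13) -> b = 0; heap: [0-12 ALLOC][13-45 FREE]

Answer: [0-12 ALLOC][13-45 FREE]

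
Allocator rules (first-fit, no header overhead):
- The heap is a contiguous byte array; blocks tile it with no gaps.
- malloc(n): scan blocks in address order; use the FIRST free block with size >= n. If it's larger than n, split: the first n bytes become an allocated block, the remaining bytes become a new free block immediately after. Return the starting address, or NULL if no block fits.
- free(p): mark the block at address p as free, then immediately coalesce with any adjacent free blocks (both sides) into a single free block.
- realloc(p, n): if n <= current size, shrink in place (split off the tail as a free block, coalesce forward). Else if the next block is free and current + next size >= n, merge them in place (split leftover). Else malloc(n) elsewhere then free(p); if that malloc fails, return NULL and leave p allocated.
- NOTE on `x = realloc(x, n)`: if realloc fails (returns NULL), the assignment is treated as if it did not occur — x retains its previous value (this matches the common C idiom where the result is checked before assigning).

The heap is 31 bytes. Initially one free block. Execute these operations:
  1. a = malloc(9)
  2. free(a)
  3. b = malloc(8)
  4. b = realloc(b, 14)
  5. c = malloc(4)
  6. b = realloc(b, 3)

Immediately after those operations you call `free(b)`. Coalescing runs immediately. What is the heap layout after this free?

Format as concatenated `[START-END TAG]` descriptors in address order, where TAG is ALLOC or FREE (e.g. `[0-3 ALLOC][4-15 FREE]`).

Answer: [0-13 FREE][14-17 ALLOC][18-30 FREE]

Derivation:
Op 1: a = malloc(9) -> a = 0; heap: [0-8 ALLOC][9-30 FREE]
Op 2: free(a) -> (freed a); heap: [0-30 FREE]
Op 3: b = malloc(8) -> b = 0; heap: [0-7 ALLOC][8-30 FREE]
Op 4: b = realloc(b, 14) -> b = 0; heap: [0-13 ALLOC][14-30 FREE]
Op 5: c = malloc(4) -> c = 14; heap: [0-13 ALLOC][14-17 ALLOC][18-30 FREE]
Op 6: b = realloc(b, 3) -> b = 0; heap: [0-2 ALLOC][3-13 FREE][14-17 ALLOC][18-30 FREE]
free(b): b = 0 -> block [0-2 ALLOC]; mark free, coalesce with adjacent free neighbors -> [0-13 FREE][14-17 ALLOC][18-30 FREE]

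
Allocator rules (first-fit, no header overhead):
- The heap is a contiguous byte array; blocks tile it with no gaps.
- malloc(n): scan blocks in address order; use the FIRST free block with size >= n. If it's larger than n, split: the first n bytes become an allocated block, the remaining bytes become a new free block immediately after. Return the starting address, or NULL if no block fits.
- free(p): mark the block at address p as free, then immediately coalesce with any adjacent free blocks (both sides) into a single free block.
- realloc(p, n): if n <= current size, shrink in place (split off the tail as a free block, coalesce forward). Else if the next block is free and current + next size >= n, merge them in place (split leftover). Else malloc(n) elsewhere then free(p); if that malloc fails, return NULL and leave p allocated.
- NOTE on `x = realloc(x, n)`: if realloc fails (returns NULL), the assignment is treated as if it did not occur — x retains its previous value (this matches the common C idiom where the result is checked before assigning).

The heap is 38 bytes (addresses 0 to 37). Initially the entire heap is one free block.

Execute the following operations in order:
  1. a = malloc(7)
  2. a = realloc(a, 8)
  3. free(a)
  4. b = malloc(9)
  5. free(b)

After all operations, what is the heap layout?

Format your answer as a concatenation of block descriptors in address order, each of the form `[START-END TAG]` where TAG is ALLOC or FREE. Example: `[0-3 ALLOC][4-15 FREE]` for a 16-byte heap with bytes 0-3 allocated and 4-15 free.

Answer: [0-37 FREE]

Derivation:
Op 1: a = malloc(7) -> a = 0; heap: [0-6 ALLOC][7-37 FREE]
Op 2: a = realloc(a, 8) -> a = 0; heap: [0-7 ALLOC][8-37 FREE]
Op 3: free(a) -> (freed a); heap: [0-37 FREE]
Op 4: b = malloc(9) -> b = 0; heap: [0-8 ALLOC][9-37 FREE]
Op 5: free(b) -> (freed b); heap: [0-37 FREE]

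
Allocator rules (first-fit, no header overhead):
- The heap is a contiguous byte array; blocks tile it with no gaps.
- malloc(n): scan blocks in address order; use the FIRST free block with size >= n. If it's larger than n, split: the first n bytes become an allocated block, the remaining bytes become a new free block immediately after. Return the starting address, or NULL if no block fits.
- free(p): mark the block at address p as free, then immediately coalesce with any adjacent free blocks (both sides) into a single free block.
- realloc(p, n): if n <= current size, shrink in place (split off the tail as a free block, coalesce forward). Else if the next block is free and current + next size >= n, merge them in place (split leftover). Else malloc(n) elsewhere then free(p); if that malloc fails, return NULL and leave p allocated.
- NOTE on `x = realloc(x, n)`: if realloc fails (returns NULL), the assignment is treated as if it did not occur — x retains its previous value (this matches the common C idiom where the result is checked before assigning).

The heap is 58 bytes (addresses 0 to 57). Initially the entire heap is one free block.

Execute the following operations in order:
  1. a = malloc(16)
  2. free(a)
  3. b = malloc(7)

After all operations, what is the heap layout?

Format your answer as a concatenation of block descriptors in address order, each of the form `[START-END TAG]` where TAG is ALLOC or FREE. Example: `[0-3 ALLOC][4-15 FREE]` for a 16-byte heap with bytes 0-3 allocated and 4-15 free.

Answer: [0-6 ALLOC][7-57 FREE]

Derivation:
Op 1: a = malloc(16) -> a = 0; heap: [0-15 ALLOC][16-57 FREE]
Op 2: free(a) -> (freed a); heap: [0-57 FREE]
Op 3: b = malloc(7) -> b = 0; heap: [0-6 ALLOC][7-57 FREE]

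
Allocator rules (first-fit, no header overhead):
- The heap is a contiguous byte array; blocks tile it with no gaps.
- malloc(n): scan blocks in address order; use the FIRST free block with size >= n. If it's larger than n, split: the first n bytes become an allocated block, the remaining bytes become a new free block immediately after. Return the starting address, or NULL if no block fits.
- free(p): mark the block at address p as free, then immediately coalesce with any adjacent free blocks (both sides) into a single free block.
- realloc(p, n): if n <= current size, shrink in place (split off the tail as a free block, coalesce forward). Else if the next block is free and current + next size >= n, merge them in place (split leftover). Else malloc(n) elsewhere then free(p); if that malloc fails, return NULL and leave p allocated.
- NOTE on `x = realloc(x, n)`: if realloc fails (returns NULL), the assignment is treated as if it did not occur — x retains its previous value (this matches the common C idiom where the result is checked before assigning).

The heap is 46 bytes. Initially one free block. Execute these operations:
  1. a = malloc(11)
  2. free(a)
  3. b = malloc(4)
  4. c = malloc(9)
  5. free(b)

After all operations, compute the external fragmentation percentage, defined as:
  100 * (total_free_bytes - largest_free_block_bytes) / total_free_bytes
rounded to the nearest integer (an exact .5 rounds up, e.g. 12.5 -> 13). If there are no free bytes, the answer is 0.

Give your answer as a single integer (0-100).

Op 1: a = malloc(11) -> a = 0; heap: [0-10 ALLOC][11-45 FREE]
Op 2: free(a) -> (freed a); heap: [0-45 FREE]
Op 3: b = malloc(4) -> b = 0; heap: [0-3 ALLOC][4-45 FREE]
Op 4: c = malloc(9) -> c = 4; heap: [0-3 ALLOC][4-12 ALLOC][13-45 FREE]
Op 5: free(b) -> (freed b); heap: [0-3 FREE][4-12 ALLOC][13-45 FREE]
Free blocks: [4 33] total_free=37 largest=33 -> 100*(37-33)/37 = 400/37 ≈ 10.811 -> rounds to 11

Answer: 11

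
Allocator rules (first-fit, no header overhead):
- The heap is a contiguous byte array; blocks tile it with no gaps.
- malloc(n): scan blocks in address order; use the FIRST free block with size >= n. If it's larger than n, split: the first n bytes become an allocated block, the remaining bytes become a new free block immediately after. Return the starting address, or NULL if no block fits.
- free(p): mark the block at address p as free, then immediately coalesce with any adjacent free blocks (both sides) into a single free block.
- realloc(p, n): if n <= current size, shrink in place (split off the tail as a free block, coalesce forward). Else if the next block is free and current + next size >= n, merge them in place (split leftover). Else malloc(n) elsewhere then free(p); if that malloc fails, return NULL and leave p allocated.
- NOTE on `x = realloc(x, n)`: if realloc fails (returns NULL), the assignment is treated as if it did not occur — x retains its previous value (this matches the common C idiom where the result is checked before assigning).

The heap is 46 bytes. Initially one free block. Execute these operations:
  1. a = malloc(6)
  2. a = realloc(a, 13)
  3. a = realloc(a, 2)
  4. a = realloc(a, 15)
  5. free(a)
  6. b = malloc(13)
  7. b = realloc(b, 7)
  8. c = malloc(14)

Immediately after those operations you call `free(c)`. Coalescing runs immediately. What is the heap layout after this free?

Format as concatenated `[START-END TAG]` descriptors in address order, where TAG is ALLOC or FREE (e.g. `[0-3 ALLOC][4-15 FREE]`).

Answer: [0-6 ALLOC][7-45 FREE]

Derivation:
Op 1: a = malloc(6) -> a = 0; heap: [0-5 ALLOC][6-45 FREE]
Op 2: a = realloc(a, 13) -> a = 0; heap: [0-12 ALLOC][13-45 FREE]
Op 3: a = realloc(a, 2) -> a = 0; heap: [0-1 ALLOC][2-45 FREE]
Op 4: a = realloc(a, 15) -> a = 0; heap: [0-14 ALLOC][15-45 FREE]
Op 5: free(a) -> (freed a); heap: [0-45 FREE]
Op 6: b = malloc(13) -> b = 0; heap: [0-12 ALLOC][13-45 FREE]
Op 7: b = realloc(b, 7) -> b = 0; heap: [0-6 ALLOC][7-45 FREE]
Op 8: c = malloc(14) -> c = 7; heap: [0-6 ALLOC][7-20 ALLOC][21-45 FREE]
free(c): c = 7 -> block [7-20 ALLOC]; mark free, coalesce with adjacent free neighbors -> [0-6 ALLOC][7-45 FREE]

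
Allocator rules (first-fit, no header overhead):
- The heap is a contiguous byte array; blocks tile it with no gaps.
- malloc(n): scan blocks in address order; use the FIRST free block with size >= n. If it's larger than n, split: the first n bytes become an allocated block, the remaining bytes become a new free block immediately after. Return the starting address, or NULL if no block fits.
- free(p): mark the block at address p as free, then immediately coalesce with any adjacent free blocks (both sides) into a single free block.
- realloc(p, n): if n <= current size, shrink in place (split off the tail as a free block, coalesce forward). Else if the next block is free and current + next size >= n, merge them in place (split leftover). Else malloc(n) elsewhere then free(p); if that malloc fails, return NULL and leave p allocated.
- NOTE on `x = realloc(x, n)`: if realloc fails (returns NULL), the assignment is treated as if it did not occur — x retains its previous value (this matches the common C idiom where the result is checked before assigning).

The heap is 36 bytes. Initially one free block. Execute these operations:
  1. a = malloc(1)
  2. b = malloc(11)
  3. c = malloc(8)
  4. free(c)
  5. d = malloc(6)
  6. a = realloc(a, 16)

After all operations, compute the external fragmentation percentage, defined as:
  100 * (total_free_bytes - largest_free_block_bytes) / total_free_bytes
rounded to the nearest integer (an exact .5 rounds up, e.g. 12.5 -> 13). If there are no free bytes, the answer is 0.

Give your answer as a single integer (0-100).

Answer: 33

Derivation:
Op 1: a = malloc(1) -> a = 0; heap: [0-0 ALLOC][1-35 FREE]
Op 2: b = malloc(11) -> b = 1; heap: [0-0 ALLOC][1-11 ALLOC][12-35 FREE]
Op 3: c = malloc(8) -> c = 12; heap: [0-0 ALLOC][1-11 ALLOC][12-19 ALLOC][20-35 FREE]
Op 4: free(c) -> (freed c); heap: [0-0 ALLOC][1-11 ALLOC][12-35 FREE]
Op 5: d = malloc(6) -> d = 12; heap: [0-0 ALLOC][1-11 ALLOC][12-17 ALLOC][18-35 FREE]
Op 6: a = realloc(a, 16) -> a = 18; heap: [0-0 FREE][1-11 ALLOC][12-17 ALLOC][18-33 ALLOC][34-35 FREE]
Free blocks: [1 2] total_free=3 largest=2 -> 100*(3-2)/3 = 100/3 ≈ 33.333 -> rounds to 33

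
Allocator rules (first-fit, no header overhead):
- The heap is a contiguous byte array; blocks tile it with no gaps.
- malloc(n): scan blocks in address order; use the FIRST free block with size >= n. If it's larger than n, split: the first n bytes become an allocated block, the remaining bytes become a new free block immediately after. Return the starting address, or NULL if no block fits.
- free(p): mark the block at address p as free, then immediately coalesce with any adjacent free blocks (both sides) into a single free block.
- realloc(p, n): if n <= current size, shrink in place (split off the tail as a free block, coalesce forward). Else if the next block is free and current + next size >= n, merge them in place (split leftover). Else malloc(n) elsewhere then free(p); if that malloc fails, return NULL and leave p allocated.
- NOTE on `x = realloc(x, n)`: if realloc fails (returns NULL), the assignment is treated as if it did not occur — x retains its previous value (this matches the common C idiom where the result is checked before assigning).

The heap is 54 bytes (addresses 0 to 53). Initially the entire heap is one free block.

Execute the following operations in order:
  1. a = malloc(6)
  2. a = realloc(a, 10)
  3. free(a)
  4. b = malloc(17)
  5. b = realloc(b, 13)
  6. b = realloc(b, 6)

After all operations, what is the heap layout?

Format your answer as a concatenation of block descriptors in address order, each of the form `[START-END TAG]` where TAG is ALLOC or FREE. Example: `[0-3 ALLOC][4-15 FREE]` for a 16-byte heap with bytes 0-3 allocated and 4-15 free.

Op 1: a = malloc(6) -> a = 0; heap: [0-5 ALLOC][6-53 FREE]
Op 2: a = realloc(a, 10) -> a = 0; heap: [0-9 ALLOC][10-53 FREE]
Op 3: free(a) -> (freed a); heap: [0-53 FREE]
Op 4: b = malloc(17) -> b = 0; heap: [0-16 ALLOC][17-53 FREE]
Op 5: b = realloc(b, 13) -> b = 0; heap: [0-12 ALLOC][13-53 FREE]
Op 6: b = realloc(b, 6) -> b = 0; heap: [0-5 ALLOC][6-53 FREE]

Answer: [0-5 ALLOC][6-53 FREE]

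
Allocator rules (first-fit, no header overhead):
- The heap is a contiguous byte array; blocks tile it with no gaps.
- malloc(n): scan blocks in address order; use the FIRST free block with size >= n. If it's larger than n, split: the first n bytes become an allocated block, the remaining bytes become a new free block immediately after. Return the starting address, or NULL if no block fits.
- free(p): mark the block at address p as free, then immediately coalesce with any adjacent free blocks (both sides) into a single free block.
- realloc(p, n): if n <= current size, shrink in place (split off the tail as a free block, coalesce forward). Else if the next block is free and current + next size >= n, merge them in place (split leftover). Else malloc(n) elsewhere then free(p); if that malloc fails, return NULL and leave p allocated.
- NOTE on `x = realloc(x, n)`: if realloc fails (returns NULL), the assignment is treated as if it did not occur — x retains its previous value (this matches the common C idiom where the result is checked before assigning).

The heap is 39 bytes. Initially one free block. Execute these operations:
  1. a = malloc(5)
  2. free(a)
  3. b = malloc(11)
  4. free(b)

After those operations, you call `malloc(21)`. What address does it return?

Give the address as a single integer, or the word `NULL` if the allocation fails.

Answer: 0

Derivation:
Op 1: a = malloc(5) -> a = 0; heap: [0-4 ALLOC][5-38 FREE]
Op 2: free(a) -> (freed a); heap: [0-38 FREE]
Op 3: b = malloc(11) -> b = 0; heap: [0-10 ALLOC][11-38 FREE]
Op 4: free(b) -> (freed b); heap: [0-38 FREE]
malloc(21): first-fit scan over [0-38 FREE] -> 0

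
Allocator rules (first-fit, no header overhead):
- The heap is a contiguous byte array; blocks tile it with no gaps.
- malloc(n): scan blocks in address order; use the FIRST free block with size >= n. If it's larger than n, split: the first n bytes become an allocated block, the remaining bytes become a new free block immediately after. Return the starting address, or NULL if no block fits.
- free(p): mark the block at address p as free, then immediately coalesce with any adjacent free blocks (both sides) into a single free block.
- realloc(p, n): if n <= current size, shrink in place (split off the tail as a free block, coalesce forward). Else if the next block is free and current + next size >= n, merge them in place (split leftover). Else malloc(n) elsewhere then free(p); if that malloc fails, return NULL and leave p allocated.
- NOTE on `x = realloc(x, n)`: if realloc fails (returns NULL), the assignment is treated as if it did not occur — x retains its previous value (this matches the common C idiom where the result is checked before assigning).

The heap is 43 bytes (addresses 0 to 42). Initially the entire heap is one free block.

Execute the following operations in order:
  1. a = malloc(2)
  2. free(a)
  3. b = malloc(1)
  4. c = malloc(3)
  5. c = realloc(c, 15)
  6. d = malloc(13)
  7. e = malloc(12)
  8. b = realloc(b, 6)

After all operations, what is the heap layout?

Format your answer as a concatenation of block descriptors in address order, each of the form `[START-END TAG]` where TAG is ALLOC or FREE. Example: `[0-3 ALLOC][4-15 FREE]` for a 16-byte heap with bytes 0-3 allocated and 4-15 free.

Op 1: a = malloc(2) -> a = 0; heap: [0-1 ALLOC][2-42 FREE]
Op 2: free(a) -> (freed a); heap: [0-42 FREE]
Op 3: b = malloc(1) -> b = 0; heap: [0-0 ALLOC][1-42 FREE]
Op 4: c = malloc(3) -> c = 1; heap: [0-0 ALLOC][1-3 ALLOC][4-42 FREE]
Op 5: c = realloc(c, 15) -> c = 1; heap: [0-0 ALLOC][1-15 ALLOC][16-42 FREE]
Op 6: d = malloc(13) -> d = 16; heap: [0-0 ALLOC][1-15 ALLOC][16-28 ALLOC][29-42 FREE]
Op 7: e = malloc(12) -> e = 29; heap: [0-0 ALLOC][1-15 ALLOC][16-28 ALLOC][29-40 ALLOC][41-42 FREE]
Op 8: b = realloc(b, 6) -> NULL (b unchanged); heap: [0-0 ALLOC][1-15 ALLOC][16-28 ALLOC][29-40 ALLOC][41-42 FREE]

Answer: [0-0 ALLOC][1-15 ALLOC][16-28 ALLOC][29-40 ALLOC][41-42 FREE]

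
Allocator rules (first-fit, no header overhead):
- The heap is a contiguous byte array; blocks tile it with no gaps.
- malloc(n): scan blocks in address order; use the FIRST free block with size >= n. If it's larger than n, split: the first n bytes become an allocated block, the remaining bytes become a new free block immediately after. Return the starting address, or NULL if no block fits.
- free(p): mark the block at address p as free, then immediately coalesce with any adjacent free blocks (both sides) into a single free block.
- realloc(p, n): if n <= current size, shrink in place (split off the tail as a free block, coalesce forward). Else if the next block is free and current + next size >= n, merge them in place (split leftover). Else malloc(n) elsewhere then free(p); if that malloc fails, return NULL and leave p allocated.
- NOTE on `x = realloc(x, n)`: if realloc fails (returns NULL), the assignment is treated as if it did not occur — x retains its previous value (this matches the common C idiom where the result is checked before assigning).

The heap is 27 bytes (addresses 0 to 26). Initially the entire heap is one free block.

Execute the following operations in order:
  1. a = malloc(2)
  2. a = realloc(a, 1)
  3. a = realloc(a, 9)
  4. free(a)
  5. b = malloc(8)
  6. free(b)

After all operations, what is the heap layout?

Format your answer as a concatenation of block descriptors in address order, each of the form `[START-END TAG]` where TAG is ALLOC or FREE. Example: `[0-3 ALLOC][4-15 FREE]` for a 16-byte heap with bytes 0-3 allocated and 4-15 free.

Op 1: a = malloc(2) -> a = 0; heap: [0-1 ALLOC][2-26 FREE]
Op 2: a = realloc(a, 1) -> a = 0; heap: [0-0 ALLOC][1-26 FREE]
Op 3: a = realloc(a, 9) -> a = 0; heap: [0-8 ALLOC][9-26 FREE]
Op 4: free(a) -> (freed a); heap: [0-26 FREE]
Op 5: b = malloc(8) -> b = 0; heap: [0-7 ALLOC][8-26 FREE]
Op 6: free(b) -> (freed b); heap: [0-26 FREE]

Answer: [0-26 FREE]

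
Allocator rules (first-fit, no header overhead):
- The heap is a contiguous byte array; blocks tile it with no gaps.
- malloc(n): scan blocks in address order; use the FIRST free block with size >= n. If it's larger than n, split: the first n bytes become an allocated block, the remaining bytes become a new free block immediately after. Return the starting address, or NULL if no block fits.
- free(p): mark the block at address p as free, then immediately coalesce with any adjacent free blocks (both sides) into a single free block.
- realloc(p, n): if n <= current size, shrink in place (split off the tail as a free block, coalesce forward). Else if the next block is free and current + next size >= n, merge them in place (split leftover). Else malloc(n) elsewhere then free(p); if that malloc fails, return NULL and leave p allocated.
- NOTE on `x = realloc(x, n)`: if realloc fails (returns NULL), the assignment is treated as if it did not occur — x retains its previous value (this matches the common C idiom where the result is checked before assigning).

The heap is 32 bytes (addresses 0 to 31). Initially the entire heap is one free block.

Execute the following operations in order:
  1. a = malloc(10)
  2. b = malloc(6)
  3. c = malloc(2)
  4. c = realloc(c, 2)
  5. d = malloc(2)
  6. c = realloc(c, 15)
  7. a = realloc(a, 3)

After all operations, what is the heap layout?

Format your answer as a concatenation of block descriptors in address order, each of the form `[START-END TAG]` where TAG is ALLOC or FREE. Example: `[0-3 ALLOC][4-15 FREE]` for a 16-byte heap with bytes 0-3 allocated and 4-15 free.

Op 1: a = malloc(10) -> a = 0; heap: [0-9 ALLOC][10-31 FREE]
Op 2: b = malloc(6) -> b = 10; heap: [0-9 ALLOC][10-15 ALLOC][16-31 FREE]
Op 3: c = malloc(2) -> c = 16; heap: [0-9 ALLOC][10-15 ALLOC][16-17 ALLOC][18-31 FREE]
Op 4: c = realloc(c, 2) -> c = 16; heap: [0-9 ALLOC][10-15 ALLOC][16-17 ALLOC][18-31 FREE]
Op 5: d = malloc(2) -> d = 18; heap: [0-9 ALLOC][10-15 ALLOC][16-17 ALLOC][18-19 ALLOC][20-31 FREE]
Op 6: c = realloc(c, 15) -> NULL (c unchanged); heap: [0-9 ALLOC][10-15 ALLOC][16-17 ALLOC][18-19 ALLOC][20-31 FREE]
Op 7: a = realloc(a, 3) -> a = 0; heap: [0-2 ALLOC][3-9 FREE][10-15 ALLOC][16-17 ALLOC][18-19 ALLOC][20-31 FREE]

Answer: [0-2 ALLOC][3-9 FREE][10-15 ALLOC][16-17 ALLOC][18-19 ALLOC][20-31 FREE]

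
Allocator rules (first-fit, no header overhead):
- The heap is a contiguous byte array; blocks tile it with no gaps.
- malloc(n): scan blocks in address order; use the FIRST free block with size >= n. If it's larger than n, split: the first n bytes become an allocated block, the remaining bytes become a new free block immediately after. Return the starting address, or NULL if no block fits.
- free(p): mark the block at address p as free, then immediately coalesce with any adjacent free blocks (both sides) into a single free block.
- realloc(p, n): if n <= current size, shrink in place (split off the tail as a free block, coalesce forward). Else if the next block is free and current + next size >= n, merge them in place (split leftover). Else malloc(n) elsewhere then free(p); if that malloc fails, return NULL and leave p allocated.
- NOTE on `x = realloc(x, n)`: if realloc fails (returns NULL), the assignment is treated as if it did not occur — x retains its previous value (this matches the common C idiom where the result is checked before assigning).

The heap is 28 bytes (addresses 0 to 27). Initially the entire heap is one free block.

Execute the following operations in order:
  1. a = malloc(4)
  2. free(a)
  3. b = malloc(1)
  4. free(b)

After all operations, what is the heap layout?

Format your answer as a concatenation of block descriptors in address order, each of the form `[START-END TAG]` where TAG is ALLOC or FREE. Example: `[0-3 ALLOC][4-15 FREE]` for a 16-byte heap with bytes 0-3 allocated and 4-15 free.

Op 1: a = malloc(4) -> a = 0; heap: [0-3 ALLOC][4-27 FREE]
Op 2: free(a) -> (freed a); heap: [0-27 FREE]
Op 3: b = malloc(1) -> b = 0; heap: [0-0 ALLOC][1-27 FREE]
Op 4: free(b) -> (freed b); heap: [0-27 FREE]

Answer: [0-27 FREE]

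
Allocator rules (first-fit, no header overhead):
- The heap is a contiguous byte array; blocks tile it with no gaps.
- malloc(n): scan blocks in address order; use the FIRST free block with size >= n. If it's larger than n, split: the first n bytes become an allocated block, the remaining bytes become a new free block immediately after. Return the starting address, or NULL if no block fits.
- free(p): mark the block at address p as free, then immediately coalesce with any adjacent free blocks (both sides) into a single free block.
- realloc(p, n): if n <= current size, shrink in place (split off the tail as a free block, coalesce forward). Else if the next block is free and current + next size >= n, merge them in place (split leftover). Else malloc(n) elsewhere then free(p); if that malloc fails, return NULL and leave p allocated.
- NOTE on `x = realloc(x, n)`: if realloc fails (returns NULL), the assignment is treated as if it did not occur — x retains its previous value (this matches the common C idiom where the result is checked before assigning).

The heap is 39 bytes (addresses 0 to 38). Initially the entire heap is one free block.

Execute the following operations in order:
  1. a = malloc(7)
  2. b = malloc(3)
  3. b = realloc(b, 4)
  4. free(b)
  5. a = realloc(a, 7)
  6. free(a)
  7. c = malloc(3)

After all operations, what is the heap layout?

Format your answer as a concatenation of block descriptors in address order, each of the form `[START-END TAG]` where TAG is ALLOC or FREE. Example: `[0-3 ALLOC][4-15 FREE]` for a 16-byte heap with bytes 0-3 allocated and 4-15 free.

Answer: [0-2 ALLOC][3-38 FREE]

Derivation:
Op 1: a = malloc(7) -> a = 0; heap: [0-6 ALLOC][7-38 FREE]
Op 2: b = malloc(3) -> b = 7; heap: [0-6 ALLOC][7-9 ALLOC][10-38 FREE]
Op 3: b = realloc(b, 4) -> b = 7; heap: [0-6 ALLOC][7-10 ALLOC][11-38 FREE]
Op 4: free(b) -> (freed b); heap: [0-6 ALLOC][7-38 FREE]
Op 5: a = realloc(a, 7) -> a = 0; heap: [0-6 ALLOC][7-38 FREE]
Op 6: free(a) -> (freed a); heap: [0-38 FREE]
Op 7: c = malloc(3) -> c = 0; heap: [0-2 ALLOC][3-38 FREE]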